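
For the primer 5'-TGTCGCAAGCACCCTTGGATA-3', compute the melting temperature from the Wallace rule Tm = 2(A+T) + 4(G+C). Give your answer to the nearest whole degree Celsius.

Base counts: A=5, T=5, G=5, C=6 (length 21).
Tm = 2·(5+5) + 4·(5+6) = 2·10 + 4·11 = 20 + 44 = 64°C.

64°C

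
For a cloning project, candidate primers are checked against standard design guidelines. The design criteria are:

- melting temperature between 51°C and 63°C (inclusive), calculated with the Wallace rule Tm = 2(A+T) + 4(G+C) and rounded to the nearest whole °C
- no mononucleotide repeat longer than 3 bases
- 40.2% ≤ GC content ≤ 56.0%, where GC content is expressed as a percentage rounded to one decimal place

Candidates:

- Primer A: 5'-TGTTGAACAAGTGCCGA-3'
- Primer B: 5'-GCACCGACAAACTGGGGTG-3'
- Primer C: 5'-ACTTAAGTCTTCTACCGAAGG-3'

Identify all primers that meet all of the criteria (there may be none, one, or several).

Primer C only.

Primer A (17 nt, A=5 T=4 G=5 C=3): Tm = 2·9 + 4·8 = 50°C, outside 51–63°C ✗; longest run = 2 ✓; GC 8/17 = 47.1% ✓ — fails.
Primer B (19 nt, A=5 T=2 G=7 C=5): Tm = 2·7 + 4·12 = 62°C ✓; longest run = 4, exceeds 3 ✗; GC 12/19 = 63.2%, outside 40.2–56.0% ✗ — fails.
Primer C (21 nt, A=6 T=6 G=4 C=5): Tm = 2·12 + 4·9 = 60°C ✓; longest run = 2 ✓; GC 9/21 = 42.9% ✓ — passes.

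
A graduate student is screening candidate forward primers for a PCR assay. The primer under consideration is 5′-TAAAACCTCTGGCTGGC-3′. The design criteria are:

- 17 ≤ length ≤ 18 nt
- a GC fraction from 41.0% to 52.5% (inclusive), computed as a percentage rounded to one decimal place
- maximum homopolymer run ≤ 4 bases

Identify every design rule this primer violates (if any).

Base counts: A=4, T=4, G=4, C=5 (length 17).
length: length 17 ✓
GC content: GC 9/17 = 52.9%, outside 41.0–52.5% ✗
homopolymer run: longest run = 4 ✓

Fails: GC content.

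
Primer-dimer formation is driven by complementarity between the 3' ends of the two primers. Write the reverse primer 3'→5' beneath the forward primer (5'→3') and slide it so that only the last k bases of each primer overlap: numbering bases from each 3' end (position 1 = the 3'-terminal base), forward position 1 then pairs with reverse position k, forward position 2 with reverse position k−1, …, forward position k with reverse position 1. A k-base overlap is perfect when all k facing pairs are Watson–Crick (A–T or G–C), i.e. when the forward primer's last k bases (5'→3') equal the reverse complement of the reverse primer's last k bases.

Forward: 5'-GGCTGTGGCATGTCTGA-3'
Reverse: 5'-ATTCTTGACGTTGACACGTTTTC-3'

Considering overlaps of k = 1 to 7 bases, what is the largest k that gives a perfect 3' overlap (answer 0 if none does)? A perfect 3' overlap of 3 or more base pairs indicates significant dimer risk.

Last 7 bases (5'→3') — forward …TGTCTGA, reverse …CGTTTTC.
Reverse complement of the reverse primer's last 7 bases: GAAAACG; its first k bases are the reverse complement of the reverse primer's last k bases, so a perfect k-base overlap needs the forward primer's last k bases to equal them.
Comparing (forward last k vs required): k=1: A vs G ✗; k=2: GA vs GA ✓; k=3: TGA vs GAA ✗; k=4: CTGA vs GAAA ✗; k=5: TCTGA vs GAAAA ✗; k=6: GTCTGA vs GAAAAC ✗; k=7: TGTCTGA vs GAAAACG ✗.
Only k = 2 is perfect, so the longest perfect 3' overlap is 2.

Longest perfect overlap: 2 complementary base pairs; below the dimer-risk threshold (threshold 3).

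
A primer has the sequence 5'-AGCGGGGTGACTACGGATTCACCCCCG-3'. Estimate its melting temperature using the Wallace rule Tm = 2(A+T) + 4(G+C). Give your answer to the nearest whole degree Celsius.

Base counts: A=5, T=4, G=9, C=9 (length 27).
Tm = 2·(5+4) + 4·(9+9) = 2·9 + 4·18 = 18 + 72 = 90°C.

90°C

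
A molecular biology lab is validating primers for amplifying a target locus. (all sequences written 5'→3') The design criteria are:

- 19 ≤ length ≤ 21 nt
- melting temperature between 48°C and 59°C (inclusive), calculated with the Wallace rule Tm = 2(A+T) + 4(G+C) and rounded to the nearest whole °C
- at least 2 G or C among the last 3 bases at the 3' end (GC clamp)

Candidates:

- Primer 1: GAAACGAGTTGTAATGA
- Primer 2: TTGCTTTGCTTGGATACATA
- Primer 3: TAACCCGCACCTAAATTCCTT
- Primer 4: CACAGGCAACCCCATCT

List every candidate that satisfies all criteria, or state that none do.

Primer 1 (17 nt, A=7 T=4 G=5 C=1): length 17, outside 19–21 ✗; Tm = 2·11 + 4·6 = 46°C, outside 48–59°C ✗; 3' end TGA has 1 G/C, need ≥2 ✗ — fails.
Primer 2 (20 nt, A=4 T=9 G=4 C=3): length 20 ✓; Tm = 2·13 + 4·7 = 54°C ✓; 3' end ATA has 0 G/C, need ≥2 ✗ — fails.
Primer 3 (21 nt, A=6 T=6 G=1 C=8): length 21 ✓; Tm = 2·12 + 4·9 = 60°C, outside 48–59°C ✗; 3' end CTT has 1 G/C, need ≥2 ✗ — fails.
Primer 4 (17 nt, A=5 T=2 G=2 C=8): length 17, outside 19–21 ✗; Tm = 2·7 + 4·10 = 54°C ✓; 3' end TCT has 1 G/C, need ≥2 ✗ — fails.

None of the candidates satisfy all criteria.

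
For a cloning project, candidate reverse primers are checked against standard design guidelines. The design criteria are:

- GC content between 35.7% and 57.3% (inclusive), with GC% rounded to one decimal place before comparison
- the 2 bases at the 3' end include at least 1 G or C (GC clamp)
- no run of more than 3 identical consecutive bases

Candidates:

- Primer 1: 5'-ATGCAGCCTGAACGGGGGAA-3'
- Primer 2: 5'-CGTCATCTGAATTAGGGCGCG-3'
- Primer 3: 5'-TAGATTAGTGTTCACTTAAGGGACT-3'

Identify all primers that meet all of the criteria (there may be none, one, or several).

Primer 2 and Primer 3.

Primer 1 (20 nt, A=6 T=2 G=8 C=4): GC 12/20 = 60.0%, outside 35.7–57.3% ✗; 3' end AA has 0 G/C, need ≥1 ✗; longest run = 5, exceeds 3 ✗ — fails.
Primer 2 (21 nt, A=4 T=5 G=7 C=5): GC 12/21 = 57.1% ✓; 3' end CG has 2 G/C ✓; longest run = 3 ✓ — passes.
Primer 3 (25 nt, A=7 T=9 G=6 C=3): GC 9/25 = 36.0% ✓; 3' end CT has 1 G/C ✓; longest run = 3 ✓ — passes.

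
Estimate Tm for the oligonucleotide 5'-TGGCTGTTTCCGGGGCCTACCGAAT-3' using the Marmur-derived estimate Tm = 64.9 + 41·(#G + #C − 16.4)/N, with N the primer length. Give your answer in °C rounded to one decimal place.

62.6°C

Base counts: A=3, T=7, G=8, C=7; G+C = 15, N = 25.
Tm = 64.9 + 41·(15 − 16.4)/25 = 64.9 + -57.40/25 = 62.6°C.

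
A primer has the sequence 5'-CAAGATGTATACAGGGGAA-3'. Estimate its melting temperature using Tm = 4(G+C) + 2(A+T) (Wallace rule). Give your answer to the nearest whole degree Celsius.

54°C

Base counts: A=8, T=3, G=6, C=2 (length 19).
Tm = 2·(8+3) + 4·(6+2) = 2·11 + 4·8 = 22 + 32 = 54°C.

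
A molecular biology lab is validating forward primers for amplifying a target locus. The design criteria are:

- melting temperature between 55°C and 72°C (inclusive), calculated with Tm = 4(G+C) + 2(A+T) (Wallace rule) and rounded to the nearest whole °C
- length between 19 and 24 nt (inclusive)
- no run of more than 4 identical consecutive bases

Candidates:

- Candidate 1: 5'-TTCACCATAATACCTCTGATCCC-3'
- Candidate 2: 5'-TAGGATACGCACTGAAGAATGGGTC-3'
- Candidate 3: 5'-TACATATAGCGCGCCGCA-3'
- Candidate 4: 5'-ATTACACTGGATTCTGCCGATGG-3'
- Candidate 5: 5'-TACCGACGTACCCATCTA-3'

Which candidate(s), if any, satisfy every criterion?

Candidate 1 and Candidate 4.

Candidate 1 (23 nt, A=6 T=7 G=1 C=9): Tm = 2·13 + 4·10 = 66°C ✓; length 23 ✓; longest run = 3 ✓ — passes.
Candidate 2 (25 nt, A=8 T=5 G=8 C=4): Tm = 2·13 + 4·12 = 74°C, outside 55–72°C ✗; length 25, outside 19–24 ✗; longest run = 3 ✓ — fails.
Candidate 3 (18 nt, A=5 T=3 G=4 C=6): Tm = 2·8 + 4·10 = 56°C ✓; length 18, outside 19–24 ✗; longest run = 2 ✓ — fails.
Candidate 4 (23 nt, A=5 T=7 G=6 C=5): Tm = 2·12 + 4·11 = 68°C ✓; length 23 ✓; longest run = 2 ✓ — passes.
Candidate 5 (18 nt, A=5 T=4 G=2 C=7): Tm = 2·9 + 4·9 = 54°C, outside 55–72°C ✗; length 18, outside 19–24 ✗; longest run = 3 ✓ — fails.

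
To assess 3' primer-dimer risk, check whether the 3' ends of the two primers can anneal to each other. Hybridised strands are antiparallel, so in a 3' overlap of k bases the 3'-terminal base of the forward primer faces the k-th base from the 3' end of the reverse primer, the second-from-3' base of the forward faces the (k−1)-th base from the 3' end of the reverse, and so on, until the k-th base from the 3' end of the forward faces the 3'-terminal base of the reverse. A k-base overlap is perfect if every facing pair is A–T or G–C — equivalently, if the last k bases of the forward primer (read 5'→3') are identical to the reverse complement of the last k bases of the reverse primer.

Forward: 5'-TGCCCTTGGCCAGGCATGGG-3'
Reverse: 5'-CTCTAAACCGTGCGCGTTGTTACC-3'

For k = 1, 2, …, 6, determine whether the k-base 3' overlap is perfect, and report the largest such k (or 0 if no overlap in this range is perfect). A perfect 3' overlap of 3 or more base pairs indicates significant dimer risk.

Longest perfect overlap: 2 complementary base pairs; below the dimer-risk threshold (threshold 3).

Last 6 bases (5'→3') — forward …CATGGG, reverse …GTTACC.
Reverse complement of the reverse primer's last 6 bases: GGTAAC; its first k bases are the reverse complement of the reverse primer's last k bases, so a perfect k-base overlap needs the forward primer's last k bases to equal them.
Comparing (forward last k vs required): k=1: G vs G ✓; k=2: GG vs GG ✓; k=3: GGG vs GGT ✗; k=4: TGGG vs GGTA ✗; k=5: ATGGG vs GGTAA ✗; k=6: CATGGG vs GGTAAC ✗.
Perfect overlaps at k = 1, 2; the largest is 2.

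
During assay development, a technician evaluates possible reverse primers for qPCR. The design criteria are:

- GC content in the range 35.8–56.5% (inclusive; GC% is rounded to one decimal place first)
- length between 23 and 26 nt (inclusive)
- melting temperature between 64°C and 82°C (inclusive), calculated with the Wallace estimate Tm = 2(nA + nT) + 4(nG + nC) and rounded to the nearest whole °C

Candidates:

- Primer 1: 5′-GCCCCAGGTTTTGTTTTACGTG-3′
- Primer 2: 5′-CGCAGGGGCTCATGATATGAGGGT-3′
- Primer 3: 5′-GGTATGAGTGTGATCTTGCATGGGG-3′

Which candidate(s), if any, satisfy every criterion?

Primer 3 only.

Primer 1 (22 nt, A=2 T=9 G=6 C=5): GC 11/22 = 50.0% ✓; length 22, outside 23–26 ✗; Tm = 2·11 + 4·11 = 66°C ✓ — fails.
Primer 2 (24 nt, A=5 T=5 G=10 C=4): GC 14/24 = 58.3%, outside 35.8–56.5% ✗; length 24 ✓; Tm = 2·10 + 4·14 = 76°C ✓ — fails.
Primer 3 (25 nt, A=4 T=8 G=11 C=2): GC 13/25 = 52.0% ✓; length 25 ✓; Tm = 2·12 + 4·13 = 76°C ✓ — passes.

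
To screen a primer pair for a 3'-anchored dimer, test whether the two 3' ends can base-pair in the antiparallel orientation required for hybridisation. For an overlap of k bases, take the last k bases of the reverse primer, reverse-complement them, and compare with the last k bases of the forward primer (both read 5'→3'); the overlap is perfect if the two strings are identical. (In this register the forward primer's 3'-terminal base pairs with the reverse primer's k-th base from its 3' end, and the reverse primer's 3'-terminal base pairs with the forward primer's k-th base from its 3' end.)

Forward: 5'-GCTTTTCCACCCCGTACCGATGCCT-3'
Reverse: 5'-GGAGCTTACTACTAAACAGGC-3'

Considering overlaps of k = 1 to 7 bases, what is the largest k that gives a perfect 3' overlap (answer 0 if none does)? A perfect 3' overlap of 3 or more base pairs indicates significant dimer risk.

Longest perfect overlap: 4 complementary base pairs; significant dimer risk (threshold 3).

Last 7 bases (5'→3') — forward …GATGCCT, reverse …AACAGGC.
Reverse complement of the reverse primer's last 7 bases: GCCTGTT; its first k bases are the reverse complement of the reverse primer's last k bases, so a perfect k-base overlap needs the forward primer's last k bases to equal them.
Comparing (forward last k vs required): k=1: T vs G ✗; k=2: CT vs GC ✗; k=3: CCT vs GCC ✗; k=4: GCCT vs GCCT ✓; k=5: TGCCT vs GCCTG ✗; k=6: ATGCCT vs GCCTGT ✗; k=7: GATGCCT vs GCCTGTT ✗.
Only k = 4 is perfect, so the longest perfect 3' overlap is 4.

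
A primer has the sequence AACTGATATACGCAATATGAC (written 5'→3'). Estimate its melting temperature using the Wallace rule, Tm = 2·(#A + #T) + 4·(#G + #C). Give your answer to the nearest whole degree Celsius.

56°C

Base counts: A=9, T=5, G=3, C=4 (length 21).
Tm = 2·(9+5) + 4·(3+4) = 2·14 + 4·7 = 28 + 28 = 56°C.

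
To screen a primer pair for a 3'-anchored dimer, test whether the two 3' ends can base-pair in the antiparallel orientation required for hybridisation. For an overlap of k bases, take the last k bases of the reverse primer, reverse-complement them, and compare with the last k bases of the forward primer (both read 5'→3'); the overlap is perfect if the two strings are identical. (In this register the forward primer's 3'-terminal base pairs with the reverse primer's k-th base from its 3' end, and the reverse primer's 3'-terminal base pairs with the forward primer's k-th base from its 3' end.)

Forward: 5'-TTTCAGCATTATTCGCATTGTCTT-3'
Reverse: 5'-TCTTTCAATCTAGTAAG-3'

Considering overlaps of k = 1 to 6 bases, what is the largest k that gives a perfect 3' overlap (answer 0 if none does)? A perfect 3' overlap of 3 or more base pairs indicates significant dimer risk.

Longest perfect overlap: 3 complementary base pairs; significant dimer risk (threshold 3).

Last 6 bases (5'→3') — forward …TGTCTT, reverse …AGTAAG.
Reverse complement of the reverse primer's last 6 bases: CTTACT; its first k bases are the reverse complement of the reverse primer's last k bases, so a perfect k-base overlap needs the forward primer's last k bases to equal them.
Comparing (forward last k vs required): k=1: T vs C ✗; k=2: TT vs CT ✗; k=3: CTT vs CTT ✓; k=4: TCTT vs CTTA ✗; k=5: GTCTT vs CTTAC ✗; k=6: TGTCTT vs CTTACT ✗.
Only k = 3 is perfect, so the longest perfect 3' overlap is 3.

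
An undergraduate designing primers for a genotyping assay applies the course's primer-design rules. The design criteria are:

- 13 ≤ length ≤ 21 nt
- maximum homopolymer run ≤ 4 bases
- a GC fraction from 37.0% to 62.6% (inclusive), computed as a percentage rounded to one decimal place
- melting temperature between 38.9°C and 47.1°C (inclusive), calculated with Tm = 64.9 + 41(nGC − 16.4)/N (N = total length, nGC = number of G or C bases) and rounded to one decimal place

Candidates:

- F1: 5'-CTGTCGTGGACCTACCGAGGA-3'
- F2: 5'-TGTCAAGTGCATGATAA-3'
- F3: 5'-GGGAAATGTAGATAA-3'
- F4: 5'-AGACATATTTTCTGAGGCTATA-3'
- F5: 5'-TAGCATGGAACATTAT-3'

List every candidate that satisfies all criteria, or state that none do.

F1 (21 nt, A=4 T=4 G=7 C=6): length 21 ✓; longest run = 2 ✓; GC 13/21 = 61.9% ✓; Tm = 64.9 + 41·(13 − 16.4)/21 = 58.3°C, outside 38.9–47.1°C ✗ — fails.
F2 (17 nt, A=6 T=5 G=4 C=2): length 17 ✓; longest run = 2 ✓; GC 6/17 = 35.3%, outside 37.0–62.6% ✗; Tm = 64.9 + 41·(6 − 16.4)/17 = 39.8°C ✓ — fails.
F3 (15 nt, A=7 T=3 G=5 C=0): length 15 ✓; longest run = 3 ✓; GC 5/15 = 33.3%, outside 37.0–62.6% ✗; Tm = 64.9 + 41·(5 − 16.4)/15 = 33.7°C, outside 38.9–47.1°C ✗ — fails.
F4 (22 nt, A=7 T=8 G=4 C=3): length 22, outside 13–21 ✗; longest run = 4 ✓; GC 7/22 = 31.8%, outside 37.0–62.6% ✗; Tm = 64.9 + 41·(7 − 16.4)/22 = 47.4°C, outside 38.9–47.1°C ✗ — fails.
F5 (16 nt, A=6 T=5 G=3 C=2): length 16 ✓; longest run = 2 ✓; GC 5/16 = 31.3%, outside 37.0–62.6% ✗; Tm = 64.9 + 41·(5 − 16.4)/16 = 35.7°C, outside 38.9–47.1°C ✗ — fails.

None of the candidates satisfy all criteria.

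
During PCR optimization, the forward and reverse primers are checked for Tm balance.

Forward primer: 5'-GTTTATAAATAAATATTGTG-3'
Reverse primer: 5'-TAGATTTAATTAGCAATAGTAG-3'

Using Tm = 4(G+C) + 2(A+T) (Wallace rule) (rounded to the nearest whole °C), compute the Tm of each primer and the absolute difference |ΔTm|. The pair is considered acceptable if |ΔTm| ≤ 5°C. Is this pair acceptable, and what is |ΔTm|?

|ΔTm| = 8°C; the pair is not acceptable.

Forward: A=8 T=9 G=3 C=0 → Tm = 2·17 + 4·3 = 46°C.
Reverse: A=9 T=8 G=4 C=1 → Tm = 2·17 + 4·5 = 54°C.
|ΔTm| = |46 − 54| = 8°C, > 5°C.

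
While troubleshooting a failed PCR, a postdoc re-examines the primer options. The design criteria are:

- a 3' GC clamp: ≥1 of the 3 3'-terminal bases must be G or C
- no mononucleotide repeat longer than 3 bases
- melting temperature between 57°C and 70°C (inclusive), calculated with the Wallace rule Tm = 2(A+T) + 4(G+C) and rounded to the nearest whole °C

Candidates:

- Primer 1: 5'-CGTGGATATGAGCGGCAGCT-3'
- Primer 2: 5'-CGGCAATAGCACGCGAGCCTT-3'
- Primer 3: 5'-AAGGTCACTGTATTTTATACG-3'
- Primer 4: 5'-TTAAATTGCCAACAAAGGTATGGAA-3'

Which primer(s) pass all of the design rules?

Primer 1 (20 nt, A=4 T=4 G=8 C=4): 3' end GCT has 2 G/C ✓; longest run = 2 ✓; Tm = 2·8 + 4·12 = 64°C ✓ — passes.
Primer 2 (21 nt, A=5 T=3 G=6 C=7): 3' end CTT has 1 G/C ✓; longest run = 2 ✓; Tm = 2·8 + 4·13 = 68°C ✓ — passes.
Primer 3 (21 nt, A=6 T=8 G=4 C=3): 3' end ACG has 2 G/C ✓; longest run = 4, exceeds 3 ✗; Tm = 2·14 + 4·7 = 56°C, outside 57–70°C ✗ — fails.
Primer 4 (25 nt, A=11 T=6 G=5 C=3): 3' end GAA has 1 G/C ✓; longest run = 3 ✓; Tm = 2·17 + 4·8 = 66°C ✓ — passes.

Primer 1, Primer 2 and Primer 4.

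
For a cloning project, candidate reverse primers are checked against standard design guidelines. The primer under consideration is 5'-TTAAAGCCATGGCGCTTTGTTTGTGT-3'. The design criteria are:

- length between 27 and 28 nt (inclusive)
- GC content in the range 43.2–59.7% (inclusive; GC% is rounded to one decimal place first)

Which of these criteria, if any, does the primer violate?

Base counts: A=4, T=11, G=7, C=4 (length 26).
length: length 26, outside 27–28 ✗
GC content: GC 11/26 = 42.3%, outside 43.2–59.7% ✗

Fails: length, GC content.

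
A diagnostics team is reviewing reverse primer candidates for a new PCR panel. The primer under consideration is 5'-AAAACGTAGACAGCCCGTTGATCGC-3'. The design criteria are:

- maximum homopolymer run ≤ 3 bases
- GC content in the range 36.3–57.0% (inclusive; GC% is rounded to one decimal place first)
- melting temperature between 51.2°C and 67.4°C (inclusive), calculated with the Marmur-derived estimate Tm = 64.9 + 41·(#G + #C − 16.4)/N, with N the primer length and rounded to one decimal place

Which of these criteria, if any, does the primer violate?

Fails: homopolymer run.

Base counts: A=8, T=4, G=6, C=7 (length 25).
homopolymer run: longest run = 4, exceeds 3 ✗
GC content: GC 13/25 = 52.0% ✓
Tm: Tm = 64.9 + 41·(13 − 16.4)/25 = 59.3°C ✓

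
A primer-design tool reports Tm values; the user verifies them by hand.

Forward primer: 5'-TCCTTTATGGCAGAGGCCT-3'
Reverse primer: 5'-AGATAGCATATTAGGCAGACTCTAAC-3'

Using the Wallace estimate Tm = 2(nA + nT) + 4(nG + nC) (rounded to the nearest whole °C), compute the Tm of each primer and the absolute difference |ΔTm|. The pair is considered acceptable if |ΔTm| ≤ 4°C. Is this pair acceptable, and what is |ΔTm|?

Forward: A=3 T=6 G=5 C=5 → Tm = 2·9 + 4·10 = 58°C.
Reverse: A=10 T=6 G=5 C=5 → Tm = 2·16 + 4·10 = 72°C.
|ΔTm| = |58 − 72| = 14°C, > 4°C.

|ΔTm| = 14°C; the pair is not acceptable.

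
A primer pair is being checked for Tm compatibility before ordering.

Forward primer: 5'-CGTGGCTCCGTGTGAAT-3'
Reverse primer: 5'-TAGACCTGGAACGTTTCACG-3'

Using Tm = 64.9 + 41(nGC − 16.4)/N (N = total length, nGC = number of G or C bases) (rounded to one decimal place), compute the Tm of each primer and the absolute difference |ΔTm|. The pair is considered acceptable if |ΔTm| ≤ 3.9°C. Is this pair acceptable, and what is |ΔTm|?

Forward: G+C = 10, N = 17 → Tm = 64.9 + 41·(10 − 16.4)/17 = 49.5°C.
Reverse: G+C = 10, N = 20 → Tm = 64.9 + 41·(10 − 16.4)/20 = 51.8°C.
|ΔTm| = |49.5 − 51.8| = 2.3°C, ≤ 3.9°C.

|ΔTm| = 2.3°C; the pair is acceptable.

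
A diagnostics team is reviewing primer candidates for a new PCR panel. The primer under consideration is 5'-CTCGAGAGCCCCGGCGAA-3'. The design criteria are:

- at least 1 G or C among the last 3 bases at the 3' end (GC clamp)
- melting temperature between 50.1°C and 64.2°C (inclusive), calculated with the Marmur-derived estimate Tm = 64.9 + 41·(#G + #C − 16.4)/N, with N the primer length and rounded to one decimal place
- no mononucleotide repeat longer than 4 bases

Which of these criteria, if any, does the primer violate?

Base counts: A=4, T=1, G=6, C=7 (length 18).
GC clamp: 3' end GAA has 1 G/C ✓
Tm: Tm = 64.9 + 41·(13 − 16.4)/18 = 57.2°C ✓
homopolymer run: longest run = 4 ✓

Meets all criteria.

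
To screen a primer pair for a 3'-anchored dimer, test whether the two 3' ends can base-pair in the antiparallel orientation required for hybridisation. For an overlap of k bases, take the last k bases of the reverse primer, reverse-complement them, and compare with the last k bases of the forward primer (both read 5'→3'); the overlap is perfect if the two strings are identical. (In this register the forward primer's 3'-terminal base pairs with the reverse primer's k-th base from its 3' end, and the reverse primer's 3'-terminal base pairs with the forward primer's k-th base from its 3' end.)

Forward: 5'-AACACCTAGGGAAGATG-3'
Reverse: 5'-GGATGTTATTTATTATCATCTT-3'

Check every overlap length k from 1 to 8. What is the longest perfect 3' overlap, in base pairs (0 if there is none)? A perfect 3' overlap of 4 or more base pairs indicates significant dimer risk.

Last 8 bases (5'→3') — forward …GGAAGATG, reverse …ATCATCTT.
Reverse complement of the reverse primer's last 8 bases: AAGATGAT; its first k bases are the reverse complement of the reverse primer's last k bases, so a perfect k-base overlap needs the forward primer's last k bases to equal them.
Comparing (forward last k vs required): k=1: G vs A ✗; k=2: TG vs AA ✗; k=3: ATG vs AAG ✗; k=4: GATG vs AAGA ✗; k=5: AGATG vs AAGAT ✗; k=6: AAGATG vs AAGATG ✓; k=7: GAAGATG vs AAGATGA ✗; k=8: GGAAGATG vs AAGATGAT ✗.
Only k = 6 is perfect, so the longest perfect 3' overlap is 6.

Longest perfect overlap: 6 complementary base pairs; significant dimer risk (threshold 4).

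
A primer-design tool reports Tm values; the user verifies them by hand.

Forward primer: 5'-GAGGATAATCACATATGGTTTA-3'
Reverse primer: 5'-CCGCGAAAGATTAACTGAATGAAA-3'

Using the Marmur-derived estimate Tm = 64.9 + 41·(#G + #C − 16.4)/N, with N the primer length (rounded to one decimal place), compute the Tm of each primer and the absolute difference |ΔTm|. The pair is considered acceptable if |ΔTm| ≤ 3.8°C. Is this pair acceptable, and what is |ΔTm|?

|ΔTm| = 4.9°C; the pair is not acceptable.

Forward: G+C = 7, N = 22 → Tm = 64.9 + 41·(7 − 16.4)/22 = 47.4°C.
Reverse: G+C = 9, N = 24 → Tm = 64.9 + 41·(9 − 16.4)/24 = 52.3°C.
|ΔTm| = |47.4 − 52.3| = 4.9°C, > 3.8°C.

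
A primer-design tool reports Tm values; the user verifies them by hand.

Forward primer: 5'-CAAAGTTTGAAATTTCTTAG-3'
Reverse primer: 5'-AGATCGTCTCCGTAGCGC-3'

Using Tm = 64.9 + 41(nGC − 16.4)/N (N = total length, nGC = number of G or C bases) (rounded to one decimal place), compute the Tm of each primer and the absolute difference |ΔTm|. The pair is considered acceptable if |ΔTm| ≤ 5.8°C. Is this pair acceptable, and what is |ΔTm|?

|ΔTm| = 11.1°C; the pair is not acceptable.

Forward: G+C = 5, N = 20 → Tm = 64.9 + 41·(5 − 16.4)/20 = 41.5°C.
Reverse: G+C = 11, N = 18 → Tm = 64.9 + 41·(11 − 16.4)/18 = 52.6°C.
|ΔTm| = |41.5 − 52.6| = 11.1°C, > 5.8°C.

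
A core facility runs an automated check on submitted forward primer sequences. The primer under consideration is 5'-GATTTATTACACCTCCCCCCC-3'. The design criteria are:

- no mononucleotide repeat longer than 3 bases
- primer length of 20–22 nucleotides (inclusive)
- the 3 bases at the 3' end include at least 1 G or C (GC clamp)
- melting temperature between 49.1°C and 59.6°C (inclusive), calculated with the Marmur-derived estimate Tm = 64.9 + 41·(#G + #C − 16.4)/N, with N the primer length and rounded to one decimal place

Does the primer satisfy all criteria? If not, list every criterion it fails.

Base counts: A=4, T=6, G=1, C=10 (length 21).
homopolymer run: longest run = 7, exceeds 3 ✗
length: length 21 ✓
GC clamp: 3' end CCC has 3 G/C ✓
Tm: Tm = 64.9 + 41·(11 − 16.4)/21 = 54.4°C ✓

Fails: homopolymer run.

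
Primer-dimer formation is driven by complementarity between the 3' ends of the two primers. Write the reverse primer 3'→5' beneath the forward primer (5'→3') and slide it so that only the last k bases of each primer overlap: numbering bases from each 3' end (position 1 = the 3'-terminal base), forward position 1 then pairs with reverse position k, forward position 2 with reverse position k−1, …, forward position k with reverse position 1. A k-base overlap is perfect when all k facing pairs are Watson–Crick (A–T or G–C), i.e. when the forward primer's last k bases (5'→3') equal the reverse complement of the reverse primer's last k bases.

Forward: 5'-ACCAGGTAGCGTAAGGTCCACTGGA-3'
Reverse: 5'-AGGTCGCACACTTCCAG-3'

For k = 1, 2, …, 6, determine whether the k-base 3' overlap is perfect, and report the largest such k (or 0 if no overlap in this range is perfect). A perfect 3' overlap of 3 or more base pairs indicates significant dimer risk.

Longest perfect overlap: 5 complementary base pairs; significant dimer risk (threshold 3).

Last 6 bases (5'→3') — forward …ACTGGA, reverse …TTCCAG.
Reverse complement of the reverse primer's last 6 bases: CTGGAA; its first k bases are the reverse complement of the reverse primer's last k bases, so a perfect k-base overlap needs the forward primer's last k bases to equal them.
Comparing (forward last k vs required): k=1: A vs C ✗; k=2: GA vs CT ✗; k=3: GGA vs CTG ✗; k=4: TGGA vs CTGG ✗; k=5: CTGGA vs CTGGA ✓; k=6: ACTGGA vs CTGGAA ✗.
Only k = 5 is perfect, so the longest perfect 3' overlap is 5.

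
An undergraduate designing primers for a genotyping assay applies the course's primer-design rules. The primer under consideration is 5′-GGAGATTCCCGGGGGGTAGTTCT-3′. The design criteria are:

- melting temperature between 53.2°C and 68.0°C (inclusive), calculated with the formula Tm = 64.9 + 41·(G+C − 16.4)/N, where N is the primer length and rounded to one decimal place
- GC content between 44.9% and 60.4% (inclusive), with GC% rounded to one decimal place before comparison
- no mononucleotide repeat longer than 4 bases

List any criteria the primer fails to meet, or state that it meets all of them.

Fails: GC content, homopolymer run.

Base counts: A=3, T=6, G=10, C=4 (length 23).
Tm: Tm = 64.9 + 41·(14 − 16.4)/23 = 60.6°C ✓
GC content: GC 14/23 = 60.9%, outside 44.9–60.4% ✗
homopolymer run: longest run = 6, exceeds 4 ✗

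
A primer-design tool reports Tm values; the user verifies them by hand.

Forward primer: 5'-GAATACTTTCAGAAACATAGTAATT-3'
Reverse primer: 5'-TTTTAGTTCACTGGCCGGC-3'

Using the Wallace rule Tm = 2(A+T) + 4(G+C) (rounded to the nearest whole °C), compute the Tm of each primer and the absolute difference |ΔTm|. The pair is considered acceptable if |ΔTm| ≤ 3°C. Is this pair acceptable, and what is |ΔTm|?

Forward: A=11 T=8 G=3 C=3 → Tm = 2·19 + 4·6 = 62°C.
Reverse: A=2 T=7 G=5 C=5 → Tm = 2·9 + 4·10 = 58°C.
|ΔTm| = |62 − 58| = 4°C, > 3°C.

|ΔTm| = 4°C; the pair is not acceptable.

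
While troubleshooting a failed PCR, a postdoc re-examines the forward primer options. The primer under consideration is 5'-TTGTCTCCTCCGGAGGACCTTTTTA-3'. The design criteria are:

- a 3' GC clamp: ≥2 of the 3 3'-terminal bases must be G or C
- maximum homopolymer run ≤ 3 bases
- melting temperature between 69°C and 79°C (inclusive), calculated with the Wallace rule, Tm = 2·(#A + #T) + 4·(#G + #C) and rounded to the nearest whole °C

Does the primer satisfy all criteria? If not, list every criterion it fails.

Fails: GC clamp, homopolymer run.

Base counts: A=3, T=10, G=5, C=7 (length 25).
GC clamp: 3' end TTA has 0 G/C, need ≥2 ✗
homopolymer run: longest run = 5, exceeds 3 ✗
Tm: Tm = 2·13 + 4·12 = 74°C ✓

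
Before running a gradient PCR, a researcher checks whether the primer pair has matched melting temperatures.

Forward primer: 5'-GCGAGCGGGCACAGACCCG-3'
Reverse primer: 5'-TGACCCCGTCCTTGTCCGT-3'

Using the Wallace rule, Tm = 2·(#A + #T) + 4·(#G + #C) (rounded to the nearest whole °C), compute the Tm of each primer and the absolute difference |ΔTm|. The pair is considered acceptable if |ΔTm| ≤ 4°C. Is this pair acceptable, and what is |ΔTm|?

|ΔTm| = 6°C; the pair is not acceptable.

Forward: A=4 T=0 G=8 C=7 → Tm = 2·4 + 4·15 = 68°C.
Reverse: A=1 T=6 G=4 C=8 → Tm = 2·7 + 4·12 = 62°C.
|ΔTm| = |68 − 62| = 6°C, > 4°C.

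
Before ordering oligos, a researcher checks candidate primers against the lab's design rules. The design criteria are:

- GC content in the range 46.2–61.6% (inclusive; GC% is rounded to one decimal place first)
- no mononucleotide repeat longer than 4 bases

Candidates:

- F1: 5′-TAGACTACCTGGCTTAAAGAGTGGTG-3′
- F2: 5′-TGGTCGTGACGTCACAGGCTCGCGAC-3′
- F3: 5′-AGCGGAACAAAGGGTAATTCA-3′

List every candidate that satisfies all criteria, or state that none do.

F1 (26 nt, A=7 T=7 G=8 C=4): GC 12/26 = 46.2% ✓; longest run = 3 ✓ — passes.
F2 (26 nt, A=4 T=5 G=9 C=8): GC 17/26 = 65.4%, outside 46.2–61.6% ✗; longest run = 2 ✓ — fails.
F3 (21 nt, A=9 T=3 G=6 C=3): GC 9/21 = 42.9%, outside 46.2–61.6% ✗; longest run = 3 ✓ — fails.

F1 only.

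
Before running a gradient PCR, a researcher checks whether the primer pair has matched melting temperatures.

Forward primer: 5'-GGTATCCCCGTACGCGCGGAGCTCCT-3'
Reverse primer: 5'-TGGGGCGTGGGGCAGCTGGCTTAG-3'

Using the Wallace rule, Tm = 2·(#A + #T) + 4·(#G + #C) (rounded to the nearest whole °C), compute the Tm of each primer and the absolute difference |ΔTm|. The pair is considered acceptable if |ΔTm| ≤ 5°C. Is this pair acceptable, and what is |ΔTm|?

|ΔTm| = 6°C; the pair is not acceptable.

Forward: A=3 T=5 G=8 C=10 → Tm = 2·8 + 4·18 = 88°C.
Reverse: A=2 T=5 G=13 C=4 → Tm = 2·7 + 4·17 = 82°C.
|ΔTm| = |88 − 82| = 6°C, > 5°C.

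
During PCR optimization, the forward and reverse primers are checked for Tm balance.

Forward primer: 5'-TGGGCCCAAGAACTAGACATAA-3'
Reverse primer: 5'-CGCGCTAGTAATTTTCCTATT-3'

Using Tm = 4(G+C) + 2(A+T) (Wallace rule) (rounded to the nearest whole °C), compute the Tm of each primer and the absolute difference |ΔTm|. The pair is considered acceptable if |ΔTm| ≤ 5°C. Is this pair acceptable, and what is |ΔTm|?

Forward: A=9 T=3 G=5 C=5 → Tm = 2·12 + 4·10 = 64°C.
Reverse: A=4 T=9 G=3 C=5 → Tm = 2·13 + 4·8 = 58°C.
|ΔTm| = |64 − 58| = 6°C, > 5°C.

|ΔTm| = 6°C; the pair is not acceptable.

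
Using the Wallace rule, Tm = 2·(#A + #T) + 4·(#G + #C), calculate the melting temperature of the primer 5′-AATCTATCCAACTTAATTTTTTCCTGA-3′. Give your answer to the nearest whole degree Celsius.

Base counts: A=8, T=12, G=1, C=6 (length 27).
Tm = 2·(8+12) + 4·(1+6) = 2·20 + 4·7 = 40 + 28 = 68°C.

68°C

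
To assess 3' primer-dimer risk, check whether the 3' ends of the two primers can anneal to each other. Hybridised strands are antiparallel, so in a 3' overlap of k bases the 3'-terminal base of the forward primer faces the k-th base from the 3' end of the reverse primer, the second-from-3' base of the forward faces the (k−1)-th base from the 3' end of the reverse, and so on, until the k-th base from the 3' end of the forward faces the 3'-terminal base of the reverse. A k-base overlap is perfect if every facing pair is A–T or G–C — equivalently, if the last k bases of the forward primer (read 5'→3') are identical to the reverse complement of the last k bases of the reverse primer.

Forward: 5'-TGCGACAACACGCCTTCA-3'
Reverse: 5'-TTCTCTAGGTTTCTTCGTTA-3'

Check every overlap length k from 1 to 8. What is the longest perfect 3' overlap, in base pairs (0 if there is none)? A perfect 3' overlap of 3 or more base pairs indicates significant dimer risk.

Last 8 bases (5'→3') — forward …CGCCTTCA, reverse …CTTCGTTA.
Reverse complement of the reverse primer's last 8 bases: TAACGAAG; its first k bases are the reverse complement of the reverse primer's last k bases, so a perfect k-base overlap needs the forward primer's last k bases to equal them.
Comparing (forward last k vs required): k=1: A vs T ✗; k=2: CA vs TA ✗; k=3: TCA vs TAA ✗; k=4: TTCA vs TAAC ✗; k=5: CTTCA vs TAACG ✗; k=6: CCTTCA vs TAACGA ✗; k=7: GCCTTCA vs TAACGAA ✗; k=8: CGCCTTCA vs TAACGAAG ✗.
No overlap length from 1 to 8 is perfect, so the longest perfect 3' overlap is 0.

Longest perfect overlap: 0 complementary base pairs; below the dimer-risk threshold (threshold 3).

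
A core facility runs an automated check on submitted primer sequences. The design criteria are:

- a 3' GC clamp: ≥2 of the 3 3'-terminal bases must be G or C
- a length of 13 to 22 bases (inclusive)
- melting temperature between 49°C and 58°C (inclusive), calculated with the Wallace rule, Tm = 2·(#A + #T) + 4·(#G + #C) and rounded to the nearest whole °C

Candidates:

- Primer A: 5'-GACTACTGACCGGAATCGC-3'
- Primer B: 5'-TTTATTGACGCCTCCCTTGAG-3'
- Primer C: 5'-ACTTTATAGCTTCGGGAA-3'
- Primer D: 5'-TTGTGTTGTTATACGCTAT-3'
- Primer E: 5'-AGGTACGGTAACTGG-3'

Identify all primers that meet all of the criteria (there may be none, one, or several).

None of the candidates satisfy all criteria.

Primer A (19 nt, A=5 T=3 G=5 C=6): 3' end CGC has 3 G/C ✓; length 19 ✓; Tm = 2·8 + 4·11 = 60°C, outside 49–58°C ✗ — fails.
Primer B (21 nt, A=3 T=8 G=4 C=6): 3' end GAG has 2 G/C ✓; length 21 ✓; Tm = 2·11 + 4·10 = 62°C, outside 49–58°C ✗ — fails.
Primer C (18 nt, A=5 T=6 G=4 C=3): 3' end GAA has 1 G/C, need ≥2 ✗; length 18 ✓; Tm = 2·11 + 4·7 = 50°C ✓ — fails.
Primer D (19 nt, A=3 T=10 G=4 C=2): 3' end TAT has 0 G/C, need ≥2 ✗; length 19 ✓; Tm = 2·13 + 4·6 = 50°C ✓ — fails.
Primer E (15 nt, A=4 T=3 G=6 C=2): 3' end TGG has 2 G/C ✓; length 15 ✓; Tm = 2·7 + 4·8 = 46°C, outside 49–58°C ✗ — fails.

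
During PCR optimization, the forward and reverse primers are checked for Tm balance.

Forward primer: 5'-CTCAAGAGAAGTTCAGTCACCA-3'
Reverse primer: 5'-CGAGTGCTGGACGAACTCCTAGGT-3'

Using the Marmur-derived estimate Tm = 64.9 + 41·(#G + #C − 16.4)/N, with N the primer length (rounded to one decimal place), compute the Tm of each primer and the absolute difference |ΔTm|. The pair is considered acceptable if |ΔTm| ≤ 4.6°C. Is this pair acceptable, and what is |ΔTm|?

Forward: G+C = 10, N = 22 → Tm = 64.9 + 41·(10 − 16.4)/22 = 53.0°C.
Reverse: G+C = 14, N = 24 → Tm = 64.9 + 41·(14 − 16.4)/24 = 60.8°C.
|ΔTm| = |53.0 − 60.8| = 7.8°C, > 4.6°C.

|ΔTm| = 7.8°C; the pair is not acceptable.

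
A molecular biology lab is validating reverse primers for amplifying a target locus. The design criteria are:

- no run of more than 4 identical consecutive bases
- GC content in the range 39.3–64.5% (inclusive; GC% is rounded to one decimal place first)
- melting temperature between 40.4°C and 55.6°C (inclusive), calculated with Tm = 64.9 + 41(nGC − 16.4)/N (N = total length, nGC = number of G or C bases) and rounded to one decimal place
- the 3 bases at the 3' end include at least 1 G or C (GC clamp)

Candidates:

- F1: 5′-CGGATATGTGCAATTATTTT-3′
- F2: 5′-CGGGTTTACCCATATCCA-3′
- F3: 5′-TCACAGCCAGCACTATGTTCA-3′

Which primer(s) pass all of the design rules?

F2 and F3.

F1 (20 nt, A=5 T=9 G=4 C=2): longest run = 4 ✓; GC 6/20 = 30.0%, outside 39.3–64.5% ✗; Tm = 64.9 + 41·(6 − 16.4)/20 = 43.6°C ✓; 3' end TTT has 0 G/C, need ≥1 ✗ — fails.
F2 (18 nt, A=4 T=5 G=3 C=6): longest run = 3 ✓; GC 9/18 = 50.0% ✓; Tm = 64.9 + 41·(9 − 16.4)/18 = 48.0°C ✓; 3' end CCA has 2 G/C ✓ — passes.
F3 (21 nt, A=6 T=5 G=3 C=7): longest run = 2 ✓; GC 10/21 = 47.6% ✓; Tm = 64.9 + 41·(10 − 16.4)/21 = 52.4°C ✓; 3' end TCA has 1 G/C ✓ — passes.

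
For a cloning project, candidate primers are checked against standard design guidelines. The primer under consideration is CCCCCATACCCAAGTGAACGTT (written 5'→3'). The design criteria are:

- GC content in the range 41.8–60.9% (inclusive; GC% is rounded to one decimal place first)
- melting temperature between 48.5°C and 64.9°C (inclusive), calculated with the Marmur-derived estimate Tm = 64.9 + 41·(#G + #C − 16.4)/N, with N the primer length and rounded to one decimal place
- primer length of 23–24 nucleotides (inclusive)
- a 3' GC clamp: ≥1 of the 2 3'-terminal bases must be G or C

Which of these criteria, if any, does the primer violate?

Fails: length, GC clamp.

Base counts: A=6, T=4, G=3, C=9 (length 22).
GC content: GC 12/22 = 54.5% ✓
Tm: Tm = 64.9 + 41·(12 − 16.4)/22 = 56.7°C ✓
length: length 22, outside 23–24 ✗
GC clamp: 3' end TT has 0 G/C, need ≥1 ✗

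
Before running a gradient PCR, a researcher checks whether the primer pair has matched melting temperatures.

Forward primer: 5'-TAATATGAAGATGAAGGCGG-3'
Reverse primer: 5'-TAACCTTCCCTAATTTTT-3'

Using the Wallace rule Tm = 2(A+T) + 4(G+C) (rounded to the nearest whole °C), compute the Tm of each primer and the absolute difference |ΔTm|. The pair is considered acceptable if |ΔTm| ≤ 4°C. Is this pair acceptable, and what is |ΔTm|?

Forward: A=8 T=4 G=7 C=1 → Tm = 2·12 + 4·8 = 56°C.
Reverse: A=4 T=9 G=0 C=5 → Tm = 2·13 + 4·5 = 46°C.
|ΔTm| = |56 − 46| = 10°C, > 4°C.

|ΔTm| = 10°C; the pair is not acceptable.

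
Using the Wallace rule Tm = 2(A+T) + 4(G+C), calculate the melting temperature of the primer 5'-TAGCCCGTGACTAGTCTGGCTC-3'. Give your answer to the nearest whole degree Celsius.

70°C

Base counts: A=3, T=6, G=6, C=7 (length 22).
Tm = 2·(3+6) + 4·(6+7) = 2·9 + 4·13 = 18 + 52 = 70°C.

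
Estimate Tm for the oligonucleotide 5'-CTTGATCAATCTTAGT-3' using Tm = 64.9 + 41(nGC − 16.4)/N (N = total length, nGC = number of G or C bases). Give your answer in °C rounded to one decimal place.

Base counts: A=4, T=7, G=2, C=3; G+C = 5, N = 16.
Tm = 64.9 + 41·(5 − 16.4)/16 = 64.9 + -467.40/16 = 35.7°C.

35.7°C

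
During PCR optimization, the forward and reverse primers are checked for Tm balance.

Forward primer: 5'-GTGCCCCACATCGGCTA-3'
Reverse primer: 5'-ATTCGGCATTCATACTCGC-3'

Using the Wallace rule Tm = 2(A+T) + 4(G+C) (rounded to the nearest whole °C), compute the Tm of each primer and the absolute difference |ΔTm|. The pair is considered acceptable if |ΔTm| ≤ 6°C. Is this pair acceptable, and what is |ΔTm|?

|ΔTm| = 0°C; the pair is acceptable.

Forward: A=3 T=3 G=4 C=7 → Tm = 2·6 + 4·11 = 56°C.
Reverse: A=4 T=6 G=3 C=6 → Tm = 2·10 + 4·9 = 56°C.
|ΔTm| = |56 − 56| = 0°C, ≤ 6°C.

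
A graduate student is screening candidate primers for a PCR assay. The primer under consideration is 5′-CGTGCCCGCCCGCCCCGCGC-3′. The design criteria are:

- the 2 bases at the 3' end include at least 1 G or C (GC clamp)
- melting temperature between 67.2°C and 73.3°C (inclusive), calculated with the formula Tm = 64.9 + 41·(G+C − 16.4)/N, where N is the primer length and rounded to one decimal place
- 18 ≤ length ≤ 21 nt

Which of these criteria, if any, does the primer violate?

Base counts: A=0, T=1, G=6, C=13 (length 20).
GC clamp: 3' end GC has 2 G/C ✓
Tm: Tm = 64.9 + 41·(19 − 16.4)/20 = 70.2°C ✓
length: length 20 ✓

Meets all criteria.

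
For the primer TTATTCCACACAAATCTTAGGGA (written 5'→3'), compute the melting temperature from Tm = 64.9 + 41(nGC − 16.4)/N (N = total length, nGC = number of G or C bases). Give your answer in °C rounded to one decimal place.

49.9°C

Base counts: A=8, T=7, G=3, C=5; G+C = 8, N = 23.
Tm = 64.9 + 41·(8 − 16.4)/23 = 64.9 + -344.40/23 = 49.9°C.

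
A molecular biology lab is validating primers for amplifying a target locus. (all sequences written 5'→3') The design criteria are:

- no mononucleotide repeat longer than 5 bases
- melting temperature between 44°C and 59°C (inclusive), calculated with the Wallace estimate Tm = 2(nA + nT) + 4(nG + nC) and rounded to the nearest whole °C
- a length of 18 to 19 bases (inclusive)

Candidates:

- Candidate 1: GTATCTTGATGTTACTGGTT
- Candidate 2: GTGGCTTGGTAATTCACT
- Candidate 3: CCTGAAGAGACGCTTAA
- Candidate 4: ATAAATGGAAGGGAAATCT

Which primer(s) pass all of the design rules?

Candidate 2 and Candidate 4.

Candidate 1 (20 nt, A=3 T=10 G=5 C=2): longest run = 2 ✓; Tm = 2·13 + 4·7 = 54°C ✓; length 20, outside 18–19 ✗ — fails.
Candidate 2 (18 nt, A=3 T=7 G=5 C=3): longest run = 2 ✓; Tm = 2·10 + 4·8 = 52°C ✓; length 18 ✓ — passes.
Candidate 3 (17 nt, A=6 T=3 G=4 C=4): longest run = 2 ✓; Tm = 2·9 + 4·8 = 50°C ✓; length 17, outside 18–19 ✗ — fails.
Candidate 4 (19 nt, A=9 T=4 G=5 C=1): longest run = 3 ✓; Tm = 2·13 + 4·6 = 50°C ✓; length 19 ✓ — passes.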